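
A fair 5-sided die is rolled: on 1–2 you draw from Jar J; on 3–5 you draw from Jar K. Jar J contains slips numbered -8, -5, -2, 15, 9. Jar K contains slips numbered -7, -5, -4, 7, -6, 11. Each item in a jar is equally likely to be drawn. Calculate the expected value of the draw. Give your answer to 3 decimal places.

E[X | Jar J] = (-8 − 5 − 2 + 15 + 9)/5 = 9/5
E[X | Jar K] = (-7 − 5 − 4 + 7 − 6 + 11)/6 = -2/3
E[X] = (2/5)·9/5 + (3/5)·(-2/3) = 8/25 ≈ 0.320

0.320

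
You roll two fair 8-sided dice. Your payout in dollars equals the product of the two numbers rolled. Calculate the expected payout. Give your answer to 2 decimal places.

Distribution of the product of the two numbers rolled: 1 w.p. 1/64, 2 w.p. 1/32, 3 w.p. 1/32, 4 w.p. 3/64, 5 w.p. 1/32, 6 w.p. 1/16, …
E[payout] = (1/64)·1 + (1/32)·2 + (1/32)·3 + (3/64)·4 + (1/32)·5 + (1/16)·6 + (1/32)·7 + (1/16)·8 + (1/64)·9 + (1/32)·10 + (1/16)·12 + (1/32)·14 + (1/32)·15 + (3/64)·16 + (1/32)·18 + (1/32)·20 + (1/32)·21 + (1/16)·24 + (1/64)·25 + (1/32)·28 + (1/32)·30 + (1/32)·32 + (1/32)·35 + (1/64)·36 + (1/32)·40 + (1/32)·42 + (1/32)·48 + (1/64)·49 + (1/32)·56 + (1/64)·64 = 81/4
≈ $20.25

$20.25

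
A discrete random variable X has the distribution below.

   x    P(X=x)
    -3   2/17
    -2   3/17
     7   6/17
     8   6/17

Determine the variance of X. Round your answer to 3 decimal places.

20.595

E[X] = (2/17)·(-3) + (3/17)·(-2) + (6/17)·7 + (6/17)·8 = 78/17
E[X²] = (2/17)·9 + (3/17)·4 + (6/17)·49 + (6/17)·64 = 708/17
Var(X) = 708/17 − (78/17)² = 5952/289 ≈ 20.595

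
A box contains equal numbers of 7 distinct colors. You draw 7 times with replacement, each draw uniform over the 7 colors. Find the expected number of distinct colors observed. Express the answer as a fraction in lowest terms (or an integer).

Let Xⱼ=1 if type j appears at least once. P(Xⱼ=1) = 1 − ((7−1)/7)^7 = 543607/823543.
E[#distinct] = 7·543607/823543 = 543607/117649.

543607/117649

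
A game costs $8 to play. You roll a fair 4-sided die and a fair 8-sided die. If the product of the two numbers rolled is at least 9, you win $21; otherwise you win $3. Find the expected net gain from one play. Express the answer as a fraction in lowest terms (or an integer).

$4

E[payout] = (1/2)·3 + (1/2)·21 = 12
Expected profit = 12 − 8 = 4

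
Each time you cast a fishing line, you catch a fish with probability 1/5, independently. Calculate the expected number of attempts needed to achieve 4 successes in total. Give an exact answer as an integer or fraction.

20

By linearity (sum of 4 independent geometric waits), E[trials] = 4/p = 4/(1/5) = 20.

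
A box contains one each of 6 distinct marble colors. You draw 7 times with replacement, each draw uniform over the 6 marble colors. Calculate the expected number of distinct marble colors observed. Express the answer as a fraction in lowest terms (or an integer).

201811/46656

Let Xⱼ=1 if type j appears at least once. P(Xⱼ=1) = 1 − ((6−1)/6)^7 = 201811/279936.
E[#distinct] = 6·201811/279936 = 201811/46656.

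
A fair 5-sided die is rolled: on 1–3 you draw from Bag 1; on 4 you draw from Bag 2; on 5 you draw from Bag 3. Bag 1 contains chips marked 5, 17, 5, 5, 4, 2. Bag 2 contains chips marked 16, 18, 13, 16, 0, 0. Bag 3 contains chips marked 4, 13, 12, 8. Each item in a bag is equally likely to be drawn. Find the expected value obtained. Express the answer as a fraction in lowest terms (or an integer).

31/4

E[X | Bag 1] = (5 + 17 + 5 + 5 + 4 + 2)/6 = 19/3
E[X | Bag 2] = (16 + 18 + 13 + 16 + 0 + 0)/6 = 21/2
E[X | Bag 3] = (4 + 13 + 12 + 8)/4 = 37/4
E[X] = (3/5)·19/3 + (1/5)·21/2 + (1/5)·37/4 = 31/4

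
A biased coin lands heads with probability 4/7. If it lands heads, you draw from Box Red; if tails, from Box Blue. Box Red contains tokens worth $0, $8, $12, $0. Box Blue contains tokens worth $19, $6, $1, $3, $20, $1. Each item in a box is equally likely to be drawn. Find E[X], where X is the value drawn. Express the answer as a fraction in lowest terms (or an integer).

45/7 dollars

E[X | Box Red] = (0 + 8 + 12 + 0)/4 = 5
E[X | Box Blue] = (19 + 6 + 1 + 3 + 20 + 1)/6 = 25/3
E[X] = (4/7)·5 + (3/7)·25/3 = 45/7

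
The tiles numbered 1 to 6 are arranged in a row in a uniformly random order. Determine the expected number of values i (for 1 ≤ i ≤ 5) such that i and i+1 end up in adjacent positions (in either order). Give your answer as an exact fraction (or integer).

5/3

For each i ∈ {1,…,5}, let Xᵢ = 1 if i and i+1 are adjacent. P(Xᵢ=1) = 2·(6−1)!/6! = 2/6.
By linearity, E[ΣXᵢ] = (5)·(2/6) = 5/3.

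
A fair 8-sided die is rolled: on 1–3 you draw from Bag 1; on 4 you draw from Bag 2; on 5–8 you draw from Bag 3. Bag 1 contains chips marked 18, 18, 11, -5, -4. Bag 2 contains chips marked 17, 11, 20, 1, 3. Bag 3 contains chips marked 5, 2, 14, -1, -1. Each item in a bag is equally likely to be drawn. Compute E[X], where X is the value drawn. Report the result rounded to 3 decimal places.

6.050

E[X | Bag 1] = (18 + 18 + 11 − 5 − 4)/5 = 38/5
E[X | Bag 2] = (17 + 11 + 20 + 1 + 3)/5 = 52/5
E[X | Bag 3] = (5 + 2 + 14 − 1 − 1)/5 = 19/5
E[X] = (3/8)·38/5 + (1/8)·52/5 + (1/2)·19/5 = 121/20 ≈ 6.050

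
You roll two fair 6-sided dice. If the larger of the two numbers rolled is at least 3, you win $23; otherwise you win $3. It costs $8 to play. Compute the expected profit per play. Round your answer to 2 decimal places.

$12.78

E[payout] = (1/9)·3 + (8/9)·23 = 187/9
Expected profit = 187/9 − 8 = 115/9 ≈ $12.78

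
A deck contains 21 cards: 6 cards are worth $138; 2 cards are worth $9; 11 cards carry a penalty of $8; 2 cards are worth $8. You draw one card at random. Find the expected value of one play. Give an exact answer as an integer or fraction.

E[payout] = (6/21)·138 + (2/21)·9 + (11/21)·(-8) + (2/21)·8 = 258/7

258/7 dollars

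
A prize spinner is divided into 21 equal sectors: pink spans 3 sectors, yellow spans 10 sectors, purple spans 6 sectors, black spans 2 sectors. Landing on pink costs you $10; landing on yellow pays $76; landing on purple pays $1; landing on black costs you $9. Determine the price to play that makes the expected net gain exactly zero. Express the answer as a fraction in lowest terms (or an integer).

E[payout] = (3/21)·(-10) + (10/21)·76 + (6/21)·1 + (2/21)·(-9) = 718/21
Fair fee = E[payout] = 718/21

718/21 dollars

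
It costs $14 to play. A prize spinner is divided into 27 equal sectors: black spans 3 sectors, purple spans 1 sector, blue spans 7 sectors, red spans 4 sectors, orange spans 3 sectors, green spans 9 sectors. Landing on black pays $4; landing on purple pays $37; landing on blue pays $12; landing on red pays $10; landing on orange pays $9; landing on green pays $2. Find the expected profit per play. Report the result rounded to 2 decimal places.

E[payout] = (3/27)·4 + (1/27)·37 + (7/27)·12 + (4/27)·10 + (3/27)·9 + (9/27)·2 = 218/27
Expected profit = 218/27 − 14 = -160/27 ≈ -$5.93

-$5.93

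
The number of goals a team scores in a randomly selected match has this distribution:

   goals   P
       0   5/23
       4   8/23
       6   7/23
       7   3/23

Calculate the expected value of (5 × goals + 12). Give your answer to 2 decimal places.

E[5x+12] = (5/23)·12 + (8/23)·32 + (7/23)·42 + (3/23)·47
     = 751/23 ≈ 32.65

32.65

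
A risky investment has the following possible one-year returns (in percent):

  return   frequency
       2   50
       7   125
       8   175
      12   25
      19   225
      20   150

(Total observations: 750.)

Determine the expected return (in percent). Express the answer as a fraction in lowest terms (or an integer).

199/15

Total = 750, so P(return=2) = 50/750, etc.
E[X] = (1/15)·2 + (1/6)·7 + (7/30)·8 + (1/30)·12 + (3/10)·19 + (1/5)·20
     = 199/15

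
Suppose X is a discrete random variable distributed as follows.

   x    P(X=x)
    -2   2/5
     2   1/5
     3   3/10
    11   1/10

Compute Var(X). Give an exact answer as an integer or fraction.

366/25

E[X] = (2/5)·(-2) + (1/5)·2 + (3/10)·3 + (1/10)·11 = 8/5
E[X²] = (2/5)·4 + (1/5)·4 + (3/10)·9 + (1/10)·121 = 86/5
Var(X) = 86/5 − (8/5)² = 366/25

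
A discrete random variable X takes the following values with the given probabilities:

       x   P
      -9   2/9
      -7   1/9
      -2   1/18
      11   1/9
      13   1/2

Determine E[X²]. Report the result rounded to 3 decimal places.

E[X²] = (2/9)·81 + (1/9)·49 + (1/18)·4 + (1/9)·121 + (1/2)·169
     = 2189/18 ≈ 121.611

121.611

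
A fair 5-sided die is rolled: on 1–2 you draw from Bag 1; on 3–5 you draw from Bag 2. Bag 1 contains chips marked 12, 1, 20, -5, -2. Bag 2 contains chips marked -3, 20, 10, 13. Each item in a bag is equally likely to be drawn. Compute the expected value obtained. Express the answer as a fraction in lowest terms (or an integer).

202/25

E[X | Bag 1] = (12 + 1 + 20 − 5 − 2)/5 = 26/5
E[X | Bag 2] = (-3 + 20 + 10 + 13)/4 = 10
E[X] = (2/5)·26/5 + (3/5)·10 = 202/25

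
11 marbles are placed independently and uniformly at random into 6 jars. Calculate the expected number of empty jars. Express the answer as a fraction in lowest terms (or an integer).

48828125/60466176

Let Xⱼ=1 if jar j is empty. P(Xⱼ=1) = ((6-1)/6)^11 = 48828125/362797056.
By linearity, E[#empty] = 6·48828125/362797056 = 48828125/60466176.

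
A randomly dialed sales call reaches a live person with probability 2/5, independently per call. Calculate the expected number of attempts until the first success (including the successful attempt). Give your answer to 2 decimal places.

2.50

For a geometric distribution, E[trials] = 1/p = 1/(2/5) = 5/2.
≈ 2.50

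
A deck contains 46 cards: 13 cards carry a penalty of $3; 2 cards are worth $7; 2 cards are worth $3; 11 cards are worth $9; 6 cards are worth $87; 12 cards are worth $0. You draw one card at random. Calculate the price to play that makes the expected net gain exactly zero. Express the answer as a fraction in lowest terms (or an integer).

E[payout] = (13/46)·(-3) + (2/46)·7 + (2/46)·3 + (11/46)·9 + (6/46)·87 + (12/46)·0 = 301/23
Fair fee = E[payout] = 301/23

301/23 dollars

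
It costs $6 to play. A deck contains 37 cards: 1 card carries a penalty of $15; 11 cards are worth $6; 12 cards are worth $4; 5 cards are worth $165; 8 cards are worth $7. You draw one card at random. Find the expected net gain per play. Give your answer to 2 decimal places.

E[payout] = (1/37)·(-15) + (11/37)·6 + (12/37)·4 + (5/37)·165 + (8/37)·7 = 980/37
Expected profit = 980/37 − 6 = 758/37 ≈ $20.49

$20.49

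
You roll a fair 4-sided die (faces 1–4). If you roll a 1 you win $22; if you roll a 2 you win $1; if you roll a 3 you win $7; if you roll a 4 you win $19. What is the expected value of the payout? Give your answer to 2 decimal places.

$12.25

E[payout] = (1/4)·1 + (1/4)·7 + (1/4)·19 + (1/4)·22 = 49/4
≈ $12.25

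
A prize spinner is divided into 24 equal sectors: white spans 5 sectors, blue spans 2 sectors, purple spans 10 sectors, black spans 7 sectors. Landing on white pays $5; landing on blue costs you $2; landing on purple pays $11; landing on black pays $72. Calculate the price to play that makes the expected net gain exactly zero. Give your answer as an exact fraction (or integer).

635/24 dollars

E[payout] = (5/24)·5 + (2/24)·(-2) + (10/24)·11 + (7/24)·72 = 635/24
Fair fee = E[payout] = 635/24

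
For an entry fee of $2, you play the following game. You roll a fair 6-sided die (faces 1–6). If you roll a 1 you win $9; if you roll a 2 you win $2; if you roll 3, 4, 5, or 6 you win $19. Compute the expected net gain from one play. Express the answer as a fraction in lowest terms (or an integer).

25/2 dollars

E[payout] = (1/6)·2 + (1/6)·9 + (2/3)·19 = 29/2
Expected profit = 29/2 − 2 = 25/2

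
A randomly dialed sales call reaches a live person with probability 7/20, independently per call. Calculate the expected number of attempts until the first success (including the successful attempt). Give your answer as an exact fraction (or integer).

20/7

For a geometric distribution, E[trials] = 1/p = 1/(7/20) = 20/7.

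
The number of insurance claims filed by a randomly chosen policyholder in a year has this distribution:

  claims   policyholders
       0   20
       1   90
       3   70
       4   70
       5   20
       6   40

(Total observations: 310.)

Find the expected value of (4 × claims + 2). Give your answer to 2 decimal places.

13.87

Total = 310, so P(claims=0) = 20/310, etc.
E[4x+2] = (2/31)·2 + (9/31)·6 + (7/31)·14 + (7/31)·18 + (2/31)·22 + (4/31)·26
     = 430/31 ≈ 13.87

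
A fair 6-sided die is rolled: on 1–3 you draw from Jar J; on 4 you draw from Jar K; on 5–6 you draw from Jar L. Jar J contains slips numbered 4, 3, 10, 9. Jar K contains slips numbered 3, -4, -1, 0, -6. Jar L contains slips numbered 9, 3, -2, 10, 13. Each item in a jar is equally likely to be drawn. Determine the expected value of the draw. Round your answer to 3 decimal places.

E[X | Jar J] = (4 + 3 + 10 + 9)/4 = 13/2
E[X | Jar K] = (3 − 4 − 1 + 0 − 6)/5 = -8/5
E[X | Jar L] = (9 + 3 − 2 + 10 + 13)/5 = 33/5
E[X] = (1/2)·13/2 + (1/6)·(-8/5) + (1/3)·33/5 = 311/60 ≈ 5.183

5.183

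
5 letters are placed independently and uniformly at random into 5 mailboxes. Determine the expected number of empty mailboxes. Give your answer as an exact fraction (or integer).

1024/625

Let Xⱼ=1 if mailbox j is empty. P(Xⱼ=1) = ((5-1)/5)^5 = 1024/3125.
By linearity, E[#empty] = 5·1024/3125 = 1024/625.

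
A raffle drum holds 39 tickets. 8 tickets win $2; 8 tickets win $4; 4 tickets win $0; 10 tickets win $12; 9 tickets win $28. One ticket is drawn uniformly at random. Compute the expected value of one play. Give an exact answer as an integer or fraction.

140/13 dollars

E[payout] = (8/39)·2 + (8/39)·4 + (4/39)·0 + (10/39)·12 + (9/39)·28 = 140/13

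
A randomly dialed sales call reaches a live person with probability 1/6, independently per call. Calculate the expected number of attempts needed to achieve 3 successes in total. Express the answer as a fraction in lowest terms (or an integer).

By linearity (sum of 3 independent geometric waits), E[trials] = 3/p = 3/(1/6) = 18.

18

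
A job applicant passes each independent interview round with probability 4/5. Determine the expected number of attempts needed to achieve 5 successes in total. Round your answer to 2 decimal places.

6.25

By linearity (sum of 5 independent geometric waits), E[trials] = 5/p = 5/(4/5) = 25/4.
≈ 6.25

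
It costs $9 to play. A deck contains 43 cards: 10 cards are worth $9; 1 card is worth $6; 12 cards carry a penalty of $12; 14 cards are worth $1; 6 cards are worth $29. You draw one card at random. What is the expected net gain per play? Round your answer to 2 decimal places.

-$5.74

E[payout] = (10/43)·9 + (1/43)·6 + (12/43)·(-12) + (14/43)·1 + (6/43)·29 = 140/43
Expected profit = 140/43 − 9 = -247/43 ≈ -$5.74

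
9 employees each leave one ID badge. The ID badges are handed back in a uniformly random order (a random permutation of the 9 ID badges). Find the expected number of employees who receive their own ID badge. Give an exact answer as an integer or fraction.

1

Let Xᵢ = 1 if person i gets their own ID badge. For each i, P(Xᵢ=1) = 1/9.
By linearity of expectation, E[X₁+…+X_9] = 9·(1/9) = 1.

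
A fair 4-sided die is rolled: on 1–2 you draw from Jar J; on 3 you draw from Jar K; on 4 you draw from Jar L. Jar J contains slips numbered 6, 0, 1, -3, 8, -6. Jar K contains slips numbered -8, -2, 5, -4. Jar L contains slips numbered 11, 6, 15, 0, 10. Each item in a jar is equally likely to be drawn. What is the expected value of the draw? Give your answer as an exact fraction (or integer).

E[X | Jar J] = (6 + 0 + 1 − 3 + 8 − 6)/6 = 1
E[X | Jar K] = (-8 − 2 + 5 − 4)/4 = -9/4
E[X | Jar L] = (11 + 6 + 15 + 0 + 10)/5 = 42/5
E[X] = (1/2)·1 + (1/4)·(-9/4) + (1/4)·42/5 = 163/80

163/80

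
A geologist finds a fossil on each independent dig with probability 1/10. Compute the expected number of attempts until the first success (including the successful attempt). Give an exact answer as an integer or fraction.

For a geometric distribution, E[trials] = 1/p = 1/(1/10) = 10.

10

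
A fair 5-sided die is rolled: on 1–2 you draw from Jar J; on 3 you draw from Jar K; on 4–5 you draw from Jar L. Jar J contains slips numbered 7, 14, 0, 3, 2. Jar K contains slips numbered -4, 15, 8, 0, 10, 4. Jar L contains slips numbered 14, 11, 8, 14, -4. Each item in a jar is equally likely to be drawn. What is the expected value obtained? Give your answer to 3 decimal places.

E[X | Jar J] = (7 + 14 + 0 + 3 + 2)/5 = 26/5
E[X | Jar K] = (-4 + 15 + 8 + 0 + 10 + 4)/6 = 11/2
E[X | Jar L] = (14 + 11 + 8 + 14 − 4)/5 = 43/5
E[X] = (2/5)·26/5 + (1/5)·11/2 + (2/5)·43/5 = 331/50 ≈ 6.620

6.620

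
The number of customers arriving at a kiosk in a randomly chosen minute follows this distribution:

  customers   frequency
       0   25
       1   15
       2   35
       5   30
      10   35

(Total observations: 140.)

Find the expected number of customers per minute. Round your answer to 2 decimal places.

4.18

Total = 140, so P(customers=0) = 25/140, etc.
E[X] = (5/28)·0 + (3/28)·1 + (1/4)·2 + (3/14)·5 + (1/4)·10
     = 117/28 ≈ 4.18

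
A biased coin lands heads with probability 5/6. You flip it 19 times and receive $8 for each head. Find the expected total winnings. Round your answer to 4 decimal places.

$126.6667

E[#heads] = 19·5/6 = 95/6 (linearity over flips).
E[winnings] = 8·95/6 = 380/3.
≈ 126.6667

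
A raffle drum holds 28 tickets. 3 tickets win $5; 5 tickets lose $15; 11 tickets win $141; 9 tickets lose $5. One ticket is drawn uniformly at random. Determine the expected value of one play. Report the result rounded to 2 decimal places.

$51.64

E[payout] = (3/28)·5 + (5/28)·(-15) + (11/28)·141 + (9/28)·(-5) = 723/14
≈ $51.64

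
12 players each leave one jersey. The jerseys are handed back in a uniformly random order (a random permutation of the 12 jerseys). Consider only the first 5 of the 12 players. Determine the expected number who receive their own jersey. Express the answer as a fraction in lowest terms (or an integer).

Let Xᵢ = 1 if person i gets their own jersey. For each i, P(Xᵢ=1) = 1/12.
By linearity of expectation, E[X₁+…+X_5] = 5·(1/12) = 5/12.

5/12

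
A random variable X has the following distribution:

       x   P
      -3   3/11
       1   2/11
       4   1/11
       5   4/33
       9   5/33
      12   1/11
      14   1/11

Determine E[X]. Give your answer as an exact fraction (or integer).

134/33

E[X] = (3/11)·(-3) + (2/11)·1 + (1/11)·4 + (4/33)·5 + (5/33)·9 + (1/11)·12 + (1/11)·14
     = 134/33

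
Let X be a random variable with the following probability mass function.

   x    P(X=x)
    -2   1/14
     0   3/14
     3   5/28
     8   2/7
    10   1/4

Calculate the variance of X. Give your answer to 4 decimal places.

18.3610

E[X] = (1/14)·(-2) + (3/14)·0 + (5/28)·3 + (2/7)·8 + (1/4)·10 = 145/28
E[X²] = (1/14)·4 + (3/14)·0 + (5/28)·9 + (2/7)·64 + (1/4)·100 = 1265/28
Var(X) = 1265/28 − (145/28)² = 14395/784 ≈ 18.3610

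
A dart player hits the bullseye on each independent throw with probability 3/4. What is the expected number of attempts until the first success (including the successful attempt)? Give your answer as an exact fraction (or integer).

For a geometric distribution, E[trials] = 1/p = 1/(3/4) = 4/3.

4/3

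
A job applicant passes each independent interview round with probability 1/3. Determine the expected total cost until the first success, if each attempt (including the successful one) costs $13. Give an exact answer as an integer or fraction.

$39

E[#attempts] = 1/p = 3; E[cost] = 13·3 = 39.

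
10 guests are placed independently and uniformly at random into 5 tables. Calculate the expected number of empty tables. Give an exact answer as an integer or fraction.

1048576/1953125

Let Xⱼ=1 if table j is empty. P(Xⱼ=1) = ((5-1)/5)^10 = 1048576/9765625.
By linearity, E[#empty] = 5·1048576/9765625 = 1048576/1953125.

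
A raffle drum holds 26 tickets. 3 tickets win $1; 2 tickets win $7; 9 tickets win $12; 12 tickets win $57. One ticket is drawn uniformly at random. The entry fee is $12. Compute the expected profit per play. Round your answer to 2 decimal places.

$19.12

E[payout] = (3/26)·1 + (2/26)·7 + (9/26)·12 + (12/26)·57 = 809/26
Expected profit = 809/26 − 12 = 497/26 ≈ $19.12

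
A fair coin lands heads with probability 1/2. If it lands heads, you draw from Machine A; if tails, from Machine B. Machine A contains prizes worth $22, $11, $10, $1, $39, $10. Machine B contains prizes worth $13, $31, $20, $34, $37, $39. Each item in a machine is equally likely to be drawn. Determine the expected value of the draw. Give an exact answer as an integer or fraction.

E[X | Machine A] = (22 + 11 + 10 + 1 + 39 + 10)/6 = 31/2
E[X | Machine B] = (13 + 31 + 20 + 34 + 37 + 39)/6 = 29
E[X] = (1/2)·31/2 + (1/2)·29 = 89/4

89/4 dollars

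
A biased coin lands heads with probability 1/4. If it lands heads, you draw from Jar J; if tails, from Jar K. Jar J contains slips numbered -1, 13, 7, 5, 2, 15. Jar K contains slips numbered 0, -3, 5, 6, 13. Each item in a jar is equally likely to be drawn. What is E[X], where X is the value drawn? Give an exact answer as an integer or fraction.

583/120

E[X | Jar J] = (-1 + 13 + 7 + 5 + 2 + 15)/6 = 41/6
E[X | Jar K] = (0 − 3 + 5 + 6 + 13)/5 = 21/5
E[X] = (1/4)·41/6 + (3/4)·21/5 = 583/120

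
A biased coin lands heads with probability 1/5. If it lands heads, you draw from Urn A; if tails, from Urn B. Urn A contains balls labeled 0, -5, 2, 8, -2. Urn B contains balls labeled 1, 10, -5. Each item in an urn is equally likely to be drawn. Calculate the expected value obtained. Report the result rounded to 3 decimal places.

1.720

E[X | Urn A] = (0 − 5 + 2 + 8 − 2)/5 = 3/5
E[X | Urn B] = (1 + 10 − 5)/3 = 2
E[X] = (1/5)·3/5 + (4/5)·2 = 43/25 ≈ 1.720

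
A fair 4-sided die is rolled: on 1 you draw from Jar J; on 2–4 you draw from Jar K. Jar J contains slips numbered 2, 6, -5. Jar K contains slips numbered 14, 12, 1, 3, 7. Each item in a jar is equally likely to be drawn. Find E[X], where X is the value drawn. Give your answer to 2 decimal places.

5.80

E[X | Jar J] = (2 + 6 − 5)/3 = 1
E[X | Jar K] = (14 + 12 + 1 + 3 + 7)/5 = 37/5
E[X] = (1/4)·1 + (3/4)·37/5 = 29/5 ≈ 5.80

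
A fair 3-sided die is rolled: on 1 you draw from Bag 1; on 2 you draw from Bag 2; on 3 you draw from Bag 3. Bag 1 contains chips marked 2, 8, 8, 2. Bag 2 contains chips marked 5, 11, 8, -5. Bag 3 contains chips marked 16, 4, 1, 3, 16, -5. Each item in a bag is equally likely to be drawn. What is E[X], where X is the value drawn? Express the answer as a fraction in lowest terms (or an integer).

187/36

E[X | Bag 1] = (2 + 8 + 8 + 2)/4 = 5
E[X | Bag 2] = (5 + 11 + 8 − 5)/4 = 19/4
E[X | Bag 3] = (16 + 4 + 1 + 3 + 16 − 5)/6 = 35/6
E[X] = (1/3)·5 + (1/3)·19/4 + (1/3)·35/6 = 187/36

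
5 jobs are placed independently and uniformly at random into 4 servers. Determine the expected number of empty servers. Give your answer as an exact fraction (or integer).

243/256

Let Xⱼ=1 if server j is empty. P(Xⱼ=1) = ((4-1)/4)^5 = 243/1024.
By linearity, E[#empty] = 4·243/1024 = 243/256.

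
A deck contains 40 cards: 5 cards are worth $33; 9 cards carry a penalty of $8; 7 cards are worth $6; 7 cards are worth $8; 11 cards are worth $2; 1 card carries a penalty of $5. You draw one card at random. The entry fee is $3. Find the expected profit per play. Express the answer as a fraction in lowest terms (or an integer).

11/5 dollars

E[payout] = (5/40)·33 + (9/40)·(-8) + (7/40)·6 + (7/40)·8 + (11/40)·2 + (1/40)·(-5) = 26/5
Expected profit = 26/5 − 3 = 11/5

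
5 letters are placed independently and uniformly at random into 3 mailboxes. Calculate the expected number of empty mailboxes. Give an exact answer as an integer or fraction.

Let Xⱼ=1 if mailbox j is empty. P(Xⱼ=1) = ((3-1)/3)^5 = 32/243.
By linearity, E[#empty] = 3·32/243 = 32/81.

32/81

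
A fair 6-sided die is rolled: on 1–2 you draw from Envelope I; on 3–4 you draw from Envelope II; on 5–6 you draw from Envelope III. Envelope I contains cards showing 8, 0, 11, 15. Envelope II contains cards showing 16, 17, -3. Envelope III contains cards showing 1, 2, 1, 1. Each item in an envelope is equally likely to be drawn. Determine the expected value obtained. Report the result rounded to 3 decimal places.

6.583

E[X | Envelope I] = (8 + 0 + 11 + 15)/4 = 17/2
E[X | Envelope II] = (16 + 17 − 3)/3 = 10
E[X | Envelope III] = (1 + 2 + 1 + 1)/4 = 5/4
E[X] = (1/3)·17/2 + (1/3)·10 + (1/3)·5/4 = 79/12 ≈ 6.583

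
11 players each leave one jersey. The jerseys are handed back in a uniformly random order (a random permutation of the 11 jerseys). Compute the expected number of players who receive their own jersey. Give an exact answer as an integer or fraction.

1

Let Xᵢ = 1 if person i gets their own jersey. For each i, P(Xᵢ=1) = 1/11.
By linearity of expectation, E[X₁+…+X_11] = 11·(1/11) = 1.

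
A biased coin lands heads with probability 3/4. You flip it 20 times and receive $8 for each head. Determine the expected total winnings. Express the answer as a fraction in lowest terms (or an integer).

E[#heads] = 20·3/4 = 15 (linearity over flips).
E[winnings] = 8·15 = 120.

$120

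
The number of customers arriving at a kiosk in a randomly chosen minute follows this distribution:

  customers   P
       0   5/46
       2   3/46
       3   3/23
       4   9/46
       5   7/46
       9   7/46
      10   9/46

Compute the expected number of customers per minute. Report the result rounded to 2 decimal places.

5.39

E[X] = (5/46)·0 + (3/46)·2 + (3/23)·3 + (9/46)·4 + (7/46)·5 + (7/46)·9 + (9/46)·10
     = 124/23 ≈ 5.39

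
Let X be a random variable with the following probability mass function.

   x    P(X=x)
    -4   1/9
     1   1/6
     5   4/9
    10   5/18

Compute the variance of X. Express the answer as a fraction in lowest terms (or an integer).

E[X] = (1/9)·(-4) + (1/6)·1 + (4/9)·5 + (5/18)·10 = 85/18
E[X²] = (1/9)·16 + (1/6)·1 + (4/9)·25 + (5/18)·100 = 245/6
Var(X) = 245/6 − (85/18)² = 6005/324

6005/324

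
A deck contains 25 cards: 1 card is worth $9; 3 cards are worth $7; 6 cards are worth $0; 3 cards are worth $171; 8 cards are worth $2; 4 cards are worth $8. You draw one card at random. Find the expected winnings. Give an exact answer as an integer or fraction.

591/25 dollars

E[payout] = (1/25)·9 + (3/25)·7 + (6/25)·0 + (3/25)·171 + (8/25)·2 + (4/25)·8 = 591/25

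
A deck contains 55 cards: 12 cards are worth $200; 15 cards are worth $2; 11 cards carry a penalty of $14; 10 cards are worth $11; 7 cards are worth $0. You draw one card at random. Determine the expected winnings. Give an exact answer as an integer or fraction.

2386/55 dollars

E[payout] = (12/55)·200 + (15/55)·2 + (11/55)·(-14) + (10/55)·11 + (7/55)·0 = 2386/55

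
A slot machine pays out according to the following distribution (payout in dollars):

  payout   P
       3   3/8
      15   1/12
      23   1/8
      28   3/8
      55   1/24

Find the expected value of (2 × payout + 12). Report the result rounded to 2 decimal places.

E[2x+12] = (3/8)·18 + (1/12)·42 + (1/8)·58 + (3/8)·68 + (1/24)·122
     = 577/12 ≈ 48.08

48.08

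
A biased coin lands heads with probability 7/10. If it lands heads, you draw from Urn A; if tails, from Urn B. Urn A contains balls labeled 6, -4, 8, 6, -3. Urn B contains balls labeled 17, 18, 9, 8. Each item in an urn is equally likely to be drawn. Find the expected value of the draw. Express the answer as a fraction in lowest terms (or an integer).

E[X | Urn A] = (6 − 4 + 8 + 6 − 3)/5 = 13/5
E[X | Urn B] = (17 + 18 + 9 + 8)/4 = 13
E[X] = (7/10)·13/5 + (3/10)·13 = 143/25

143/25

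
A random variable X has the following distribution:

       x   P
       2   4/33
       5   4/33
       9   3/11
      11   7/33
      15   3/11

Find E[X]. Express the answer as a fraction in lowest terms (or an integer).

E[X] = (4/33)·2 + (4/33)·5 + (3/11)·9 + (7/33)·11 + (3/11)·15
     = 107/11

107/11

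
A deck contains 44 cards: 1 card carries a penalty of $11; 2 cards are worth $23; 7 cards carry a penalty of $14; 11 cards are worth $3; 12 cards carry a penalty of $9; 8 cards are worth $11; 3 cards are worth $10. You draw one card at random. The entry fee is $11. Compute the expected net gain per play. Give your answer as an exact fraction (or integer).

E[payout] = (1/44)·(-11) + (2/44)·23 + (7/44)·(-14) + (11/44)·3 + (12/44)·(-9) + (8/44)·11 + (3/44)·10 = -5/11
Expected profit = -5/11 − 11 = -126/11

-126/11 dollars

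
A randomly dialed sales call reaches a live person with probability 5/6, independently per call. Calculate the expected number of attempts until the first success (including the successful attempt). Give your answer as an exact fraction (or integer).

6/5

For a geometric distribution, E[trials] = 1/p = 1/(5/6) = 6/5.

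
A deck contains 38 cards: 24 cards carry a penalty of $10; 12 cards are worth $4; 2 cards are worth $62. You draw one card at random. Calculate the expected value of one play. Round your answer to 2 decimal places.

-$1.79

E[payout] = (24/38)·(-10) + (12/38)·4 + (2/38)·62 = -34/19
≈ -$1.79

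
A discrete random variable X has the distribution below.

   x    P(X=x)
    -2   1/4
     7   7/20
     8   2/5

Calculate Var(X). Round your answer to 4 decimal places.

E[X] = (1/4)·(-2) + (7/20)·7 + (2/5)·8 = 103/20
E[X²] = (1/4)·4 + (7/20)·49 + (2/5)·64 = 175/4
Var(X) = 175/4 − (103/20)² = 6891/400 ≈ 17.2275

17.2275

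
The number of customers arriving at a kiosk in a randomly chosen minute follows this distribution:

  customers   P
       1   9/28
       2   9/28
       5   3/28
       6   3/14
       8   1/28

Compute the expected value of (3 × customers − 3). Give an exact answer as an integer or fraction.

E[3x-3] = (9/28)·0 + (9/28)·3 + (3/28)·12 + (3/14)·15 + (1/28)·21
     = 87/14

87/14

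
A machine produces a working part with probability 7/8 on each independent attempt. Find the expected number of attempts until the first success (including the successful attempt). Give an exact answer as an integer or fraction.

8/7

For a geometric distribution, E[trials] = 1/p = 1/(7/8) = 8/7.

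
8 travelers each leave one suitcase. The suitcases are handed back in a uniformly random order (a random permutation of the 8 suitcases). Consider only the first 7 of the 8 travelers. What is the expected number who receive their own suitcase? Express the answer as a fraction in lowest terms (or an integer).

Let Xᵢ = 1 if person i gets their own suitcase. For each i, P(Xᵢ=1) = 1/8.
By linearity of expectation, E[X₁+…+X_7] = 7·(1/8) = 7/8.

7/8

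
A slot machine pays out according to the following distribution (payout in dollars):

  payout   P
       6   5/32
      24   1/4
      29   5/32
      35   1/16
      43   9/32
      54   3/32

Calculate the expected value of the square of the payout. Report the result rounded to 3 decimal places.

1151.000

E[X²] = (5/32)·36 + (1/4)·576 + (5/32)·841 + (1/16)·1225 + (9/32)·1849 + (3/32)·2916
     = 1151 ≈ 1151.000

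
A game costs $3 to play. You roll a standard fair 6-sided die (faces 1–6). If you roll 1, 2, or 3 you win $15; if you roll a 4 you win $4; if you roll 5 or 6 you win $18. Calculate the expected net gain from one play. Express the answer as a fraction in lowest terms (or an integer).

E[payout] = (1/6)·4 + (1/2)·15 + (1/3)·18 = 85/6
Expected profit = 85/6 − 3 = 67/6

67/6 dollars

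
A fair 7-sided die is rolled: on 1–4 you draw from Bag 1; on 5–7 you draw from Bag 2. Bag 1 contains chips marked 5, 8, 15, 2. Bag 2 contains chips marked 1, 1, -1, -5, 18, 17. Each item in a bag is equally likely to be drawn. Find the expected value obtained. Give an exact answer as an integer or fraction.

13/2

E[X | Bag 1] = (5 + 8 + 15 + 2)/4 = 15/2
E[X | Bag 2] = (1 + 1 − 1 − 5 + 18 + 17)/6 = 31/6
E[X] = (4/7)·15/2 + (3/7)·31/6 = 13/2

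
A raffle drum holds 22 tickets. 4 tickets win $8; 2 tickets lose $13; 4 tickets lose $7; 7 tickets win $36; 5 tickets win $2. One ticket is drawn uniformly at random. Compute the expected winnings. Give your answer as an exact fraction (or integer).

E[payout] = (4/22)·8 + (2/22)·(-13) + (4/22)·(-7) + (7/22)·36 + (5/22)·2 = 120/11

120/11 dollars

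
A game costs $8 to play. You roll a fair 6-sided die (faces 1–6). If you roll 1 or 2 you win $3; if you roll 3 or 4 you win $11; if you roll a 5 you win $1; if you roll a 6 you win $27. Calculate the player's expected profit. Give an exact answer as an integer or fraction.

E[payout] = (1/6)·1 + (1/3)·3 + (1/3)·11 + (1/6)·27 = 28/3
Expected profit = 28/3 − 8 = 4/3

4/3 dollars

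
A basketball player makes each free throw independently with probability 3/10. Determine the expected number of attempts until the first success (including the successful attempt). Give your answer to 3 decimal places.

For a geometric distribution, E[trials] = 1/p = 1/(3/10) = 10/3.
≈ 3.333

3.333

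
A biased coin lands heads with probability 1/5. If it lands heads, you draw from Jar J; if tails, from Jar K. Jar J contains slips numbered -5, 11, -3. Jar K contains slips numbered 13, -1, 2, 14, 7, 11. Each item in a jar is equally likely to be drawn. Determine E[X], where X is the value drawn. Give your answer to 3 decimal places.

6.333

E[X | Jar J] = (-5 + 11 − 3)/3 = 1
E[X | Jar K] = (13 − 1 + 2 + 14 + 7 + 11)/6 = 23/3
E[X] = (1/5)·1 + (4/5)·23/3 = 19/3 ≈ 6.333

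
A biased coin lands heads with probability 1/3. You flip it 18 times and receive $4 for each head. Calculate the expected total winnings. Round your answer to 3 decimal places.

$24.000

E[#heads] = 18·1/3 = 6 (linearity over flips).
E[winnings] = 4·6 = 24.
≈ 24.000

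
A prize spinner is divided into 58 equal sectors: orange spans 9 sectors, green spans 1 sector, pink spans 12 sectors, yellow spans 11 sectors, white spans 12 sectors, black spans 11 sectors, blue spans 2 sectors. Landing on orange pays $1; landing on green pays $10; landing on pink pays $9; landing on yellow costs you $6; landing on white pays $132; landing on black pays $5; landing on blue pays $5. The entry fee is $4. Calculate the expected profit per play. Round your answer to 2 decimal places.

$25.48

E[payout] = (9/58)·1 + (1/58)·10 + (12/58)·9 + (11/58)·(-6) + (12/58)·132 + (11/58)·5 + (2/58)·5 = 855/29
Expected profit = 855/29 − 4 = 739/29 ≈ $25.48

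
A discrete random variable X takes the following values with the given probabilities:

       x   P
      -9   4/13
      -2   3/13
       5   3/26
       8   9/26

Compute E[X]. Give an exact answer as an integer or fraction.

3/26

E[X] = (4/13)·(-9) + (3/13)·(-2) + (3/26)·5 + (9/26)·8
     = 3/26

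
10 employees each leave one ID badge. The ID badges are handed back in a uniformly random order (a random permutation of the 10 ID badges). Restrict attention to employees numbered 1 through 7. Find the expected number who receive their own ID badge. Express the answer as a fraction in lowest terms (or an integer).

Let Xᵢ = 1 if person i gets their own ID badge. For each i, P(Xᵢ=1) = 1/10.
By linearity of expectation, E[X₁+…+X_7] = 7·(1/10) = 7/10.

7/10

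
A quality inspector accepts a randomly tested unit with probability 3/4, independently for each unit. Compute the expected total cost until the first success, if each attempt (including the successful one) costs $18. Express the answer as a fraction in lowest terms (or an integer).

E[#attempts] = 1/p = 4/3; E[cost] = 18·4/3 = 24.

$24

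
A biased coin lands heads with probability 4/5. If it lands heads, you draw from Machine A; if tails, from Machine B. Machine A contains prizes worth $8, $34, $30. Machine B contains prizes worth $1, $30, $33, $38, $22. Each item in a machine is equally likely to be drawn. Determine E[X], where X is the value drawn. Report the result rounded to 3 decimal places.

E[X | Machine A] = (8 + 34 + 30)/3 = 24
E[X | Machine B] = (1 + 30 + 33 + 38 + 22)/5 = 124/5
E[X] = (4/5)·24 + (1/5)·124/5 = 604/25 ≈ 24.160

$24.160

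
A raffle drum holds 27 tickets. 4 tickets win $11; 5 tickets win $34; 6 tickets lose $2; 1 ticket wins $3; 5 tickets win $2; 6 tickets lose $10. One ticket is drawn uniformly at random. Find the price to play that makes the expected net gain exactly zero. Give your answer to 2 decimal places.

E[payout] = (4/27)·11 + (5/27)·34 + (6/27)·(-2) + (1/27)·3 + (5/27)·2 + (6/27)·(-10) = 155/27
Fair fee = E[payout] = 155/27 ≈ $5.74

$5.74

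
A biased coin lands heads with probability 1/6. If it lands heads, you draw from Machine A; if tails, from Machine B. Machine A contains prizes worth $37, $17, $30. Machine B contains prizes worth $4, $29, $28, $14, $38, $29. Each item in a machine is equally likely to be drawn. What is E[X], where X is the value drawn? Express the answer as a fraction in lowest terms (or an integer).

439/18 dollars

E[X | Machine A] = (37 + 17 + 30)/3 = 28
E[X | Machine B] = (4 + 29 + 28 + 14 + 38 + 29)/6 = 71/3
E[X] = (1/6)·28 + (5/6)·71/3 = 439/18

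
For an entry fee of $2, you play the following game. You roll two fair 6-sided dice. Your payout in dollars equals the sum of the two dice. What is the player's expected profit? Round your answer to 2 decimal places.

Distribution of the sum of the two dice: 2 w.p. 1/36, 3 w.p. 1/18, 4 w.p. 1/12, 5 w.p. 1/9, 6 w.p. 5/36, 7 w.p. 1/6, …
E[payout] = (1/36)·2 + (1/18)·3 + (1/12)·4 + (1/9)·5 + (5/36)·6 + (1/6)·7 + (5/36)·8 + (1/9)·9 + (1/12)·10 + (1/18)·11 + (1/36)·12 = 7
Expected profit = 7 − 2 = 5 ≈ $5.00

$5.00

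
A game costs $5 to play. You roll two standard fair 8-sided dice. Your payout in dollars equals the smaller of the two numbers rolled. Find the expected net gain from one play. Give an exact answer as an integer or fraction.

-29/16 dollars

Distribution of the smaller of the two numbers rolled: 1 w.p. 15/64, 2 w.p. 13/64, 3 w.p. 11/64, 4 w.p. 9/64, 5 w.p. 7/64, 6 w.p. 5/64, …
E[payout] = (15/64)·1 + (13/64)·2 + (11/64)·3 + (9/64)·4 + (7/64)·5 + (5/64)·6 + (3/64)·7 + (1/64)·8 = 51/16
Expected profit = 51/16 − 5 = -29/16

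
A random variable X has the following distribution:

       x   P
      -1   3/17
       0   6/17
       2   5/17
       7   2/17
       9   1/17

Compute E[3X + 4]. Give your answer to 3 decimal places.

E[3x+4] = (3/17)·1 + (6/17)·4 + (5/17)·10 + (2/17)·25 + (1/17)·31
     = 158/17 ≈ 9.294

9.294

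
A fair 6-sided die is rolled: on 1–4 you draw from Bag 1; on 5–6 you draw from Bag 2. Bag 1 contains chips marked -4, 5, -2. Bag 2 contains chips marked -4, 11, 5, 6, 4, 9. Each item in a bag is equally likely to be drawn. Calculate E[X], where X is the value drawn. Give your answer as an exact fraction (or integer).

E[X | Bag 1] = (-4 + 5 − 2)/3 = -1/3
E[X | Bag 2] = (-4 + 11 + 5 + 6 + 4 + 9)/6 = 31/6
E[X] = (2/3)·(-1/3) + (1/3)·31/6 = 3/2

3/2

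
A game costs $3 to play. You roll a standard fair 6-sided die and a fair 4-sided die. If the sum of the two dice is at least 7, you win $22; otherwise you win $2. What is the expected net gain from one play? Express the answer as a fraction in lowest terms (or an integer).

22/3 dollars

E[payout] = (7/12)·2 + (5/12)·22 = 31/3
Expected profit = 31/3 − 3 = 22/3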